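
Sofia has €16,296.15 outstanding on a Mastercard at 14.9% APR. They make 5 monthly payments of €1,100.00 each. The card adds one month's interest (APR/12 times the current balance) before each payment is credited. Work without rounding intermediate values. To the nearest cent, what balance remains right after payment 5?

€11,695.02

Monthly rate r = 14.9%/12 = 1.24167% = 0.0124167.
Each month: B ← B·(1+r) − €1,100.00.
Month 1: interest €202.34; balance after payment €15,398.49.
Month 2: interest €191.20; balance after payment €14,489.69.
Month 3: interest €179.91; balance after payment €13,569.61.
Month 4: interest €168.49; balance after payment €12,638.09.
Month 5: interest €156.92; balance after payment €11,695.02.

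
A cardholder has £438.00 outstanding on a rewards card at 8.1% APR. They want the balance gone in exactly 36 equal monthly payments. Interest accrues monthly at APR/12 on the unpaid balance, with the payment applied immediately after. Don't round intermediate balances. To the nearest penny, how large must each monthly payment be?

Monthly rate r = 8.1%/12 = 0.675% = 0.00675.
Level-payment amortization: P = B₀·r / (1 − (1+r)^(−n)) = 438.00·0.00675 / (1 − 1.00675^(−36)).
Denominator 1 − (1+r)^(−36) = 0.215087904.
P = 2.9565 / 0.215087904 ≈ 13.75.

£13.75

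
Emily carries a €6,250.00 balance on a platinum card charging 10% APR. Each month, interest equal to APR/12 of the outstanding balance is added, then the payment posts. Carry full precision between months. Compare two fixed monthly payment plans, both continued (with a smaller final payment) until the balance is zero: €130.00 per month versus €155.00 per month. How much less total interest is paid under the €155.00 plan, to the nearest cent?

Monthly rate r = 10%/12 = 0.833333% = 0.00833333.
At €130.00/mo: n = ⌈−ln(1 − rB₀/P)/ln(1+r)⌉ = 62 payments (last €88.90); total interest = total paid − €6,250.00 = €1,768.90.
At €155.00/mo: 50 payments (last €53.64); total interest €1,398.64.
Interest saved = €1,768.90 − €1,398.64 = €370.26.

€370.26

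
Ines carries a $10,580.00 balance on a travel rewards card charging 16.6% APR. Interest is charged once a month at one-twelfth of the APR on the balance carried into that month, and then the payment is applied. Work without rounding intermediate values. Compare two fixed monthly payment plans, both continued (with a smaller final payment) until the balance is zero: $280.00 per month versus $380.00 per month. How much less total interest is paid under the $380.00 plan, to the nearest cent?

Monthly rate r = 16.6%/12 = 1.38333% = 0.0138333.
At $280.00/mo: n = ⌈−ln(1 − rB₀/P)/ln(1+r)⌉ = 54 payments (last $234.09); total interest = total paid − $10,580.00 = $4,494.09.
At $380.00/mo: 36 payments (last $153.50); total interest $2,873.50.
Interest saved = $4,494.09 − $2,873.50 = $1,620.59.

$1,620.59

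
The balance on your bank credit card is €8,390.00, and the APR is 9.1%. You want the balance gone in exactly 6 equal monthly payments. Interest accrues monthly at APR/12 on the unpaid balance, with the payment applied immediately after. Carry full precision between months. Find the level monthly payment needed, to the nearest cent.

Monthly rate r = 9.1%/12 = 0.758333% = 0.00758333.
Level-payment amortization: P = B₀·r / (1 − (1+r)^(−n)) = 8390.00·0.00758333 / (1 − 1.00758^(−6)).
Denominator 1 − (1+r)^(−6) = 0.044316365.
P = 63.6242 / 0.044316365 ≈ 1435.68.

€1,435.68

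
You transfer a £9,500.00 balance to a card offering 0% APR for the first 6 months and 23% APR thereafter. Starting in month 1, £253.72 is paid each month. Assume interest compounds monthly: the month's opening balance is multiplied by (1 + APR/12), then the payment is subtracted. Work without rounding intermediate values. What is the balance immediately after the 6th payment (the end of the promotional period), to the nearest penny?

Promo months 1–6 at r₀ = 0%/12 = 0; months 7+ at r₁ = 23%/12 = 0.0191667.
After month 6 (no interest yet): B = £9,500.00 − 6·£253.72 = £7,977.68.

£7,977.68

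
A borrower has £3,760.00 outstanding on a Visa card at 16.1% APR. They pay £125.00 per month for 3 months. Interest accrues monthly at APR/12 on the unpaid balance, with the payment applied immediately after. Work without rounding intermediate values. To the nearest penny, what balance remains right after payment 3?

£3,533.33

Monthly rate r = 16.1%/12 = 1.34167% = 0.0134167.
Each month: B ← B·(1+r) − £125.00.
Month 1: interest £50.45; balance after payment £3,685.45.
Month 2: interest £49.45; balance after payment £3,609.89.
Month 3: interest £48.43; balance after payment £3,533.33.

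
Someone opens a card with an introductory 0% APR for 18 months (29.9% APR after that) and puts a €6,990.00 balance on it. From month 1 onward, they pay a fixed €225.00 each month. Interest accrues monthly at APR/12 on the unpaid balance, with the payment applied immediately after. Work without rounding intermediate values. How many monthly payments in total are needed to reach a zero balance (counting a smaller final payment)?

35 payments

Promo months 1–18 at r₀ = 0%/12 = 0; months 19+ at r₁ = 29.9%/12 = 0.0249167.
After month 18 (no interest yet): B = €6,990.00 − 18·€225.00 = €2,940.00.
Then at r₁ with €225.00/mo: n₂ = −ln(1 − r₁·B/P)/ln(1+r₁) ≈ 16.00 → 17 more payments.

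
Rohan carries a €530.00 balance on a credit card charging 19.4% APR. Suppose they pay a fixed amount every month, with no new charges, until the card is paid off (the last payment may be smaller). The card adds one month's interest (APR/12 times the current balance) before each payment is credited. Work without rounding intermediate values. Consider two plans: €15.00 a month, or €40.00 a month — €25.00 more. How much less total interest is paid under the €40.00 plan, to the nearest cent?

Monthly rate r = 19.4%/12 = 1.61667% = 0.0161667.
At €15.00/mo: n = ⌈−ln(1 − rB₀/P)/ln(1+r)⌉ = 53 payments (last €12.06); total interest = total paid − €530.00 = €262.06.
At €40.00/mo: 16 payments (last €1.26); total interest €71.26.
Interest saved = €262.06 − €71.26 = €190.80.

€190.80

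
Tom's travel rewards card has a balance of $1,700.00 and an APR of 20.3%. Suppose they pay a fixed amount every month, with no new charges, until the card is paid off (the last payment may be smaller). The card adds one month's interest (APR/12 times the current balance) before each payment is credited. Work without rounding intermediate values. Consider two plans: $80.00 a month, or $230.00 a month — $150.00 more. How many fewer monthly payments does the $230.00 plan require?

Monthly rate r = 20.3%/12 = 1.69167% = 0.0169167.
At $80.00/mo: n = ⌈−ln(1 − rB₀/P)/ln(1+r)⌉ = 27 payments (last $44.61); total interest = total paid − $1,700.00 = $424.61.
At $230.00/mo: 8 payments (last $221.45); total interest $131.45.
Payments saved = 27 − 8 = 19.

19 fewer payments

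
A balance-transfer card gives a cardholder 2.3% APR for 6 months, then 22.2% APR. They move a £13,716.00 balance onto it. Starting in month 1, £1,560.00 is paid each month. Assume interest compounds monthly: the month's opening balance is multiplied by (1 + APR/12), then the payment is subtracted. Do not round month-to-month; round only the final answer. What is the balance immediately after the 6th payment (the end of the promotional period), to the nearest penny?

Promo months 1–6 at r₀ = 2.3%/12 = 0.00191667; months 7+ at r₁ = 22.2%/12 = 0.0185.
After month 6: iterate B ← B·(1+r₀) − £1,560.00 for 6 months → £4,469.53.

£4,469.53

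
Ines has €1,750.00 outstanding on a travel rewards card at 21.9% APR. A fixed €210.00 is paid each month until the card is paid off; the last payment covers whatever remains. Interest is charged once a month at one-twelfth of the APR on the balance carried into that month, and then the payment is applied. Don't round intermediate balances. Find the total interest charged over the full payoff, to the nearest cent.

€165.79

Monthly rate r = 21.9%/12 = 1.825% = 0.01825.
Payoff takes n = ⌈−ln(1 − rB₀/P)/ln(1+r)⌉ = ⌈9.122⌉ = 10 payments; the last is €25.79.
Total paid = 9·€210.00 + €25.79 = €1,915.79.
Total interest = total paid − principal = €1,915.79 − €1,750.00 = €165.79.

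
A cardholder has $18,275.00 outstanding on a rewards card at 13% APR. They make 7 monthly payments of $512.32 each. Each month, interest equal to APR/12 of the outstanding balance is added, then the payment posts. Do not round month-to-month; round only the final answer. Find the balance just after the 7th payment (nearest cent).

$16,001.80

Monthly rate r = 13%/12 = 1.08333% = 0.0108333.
Each month: B ← B·(1+r) − $512.32.
Month 1: interest $197.98; balance after payment $17,960.66.
Month 2: interest $194.57; balance after payment $17,642.91.
Month 3: interest $191.13; balance after payment $17,321.72.
Month 4: interest $187.65; balance after payment $16,997.06.
Month 5: interest $184.13; balance after payment $16,668.87.
Month 6: interest $180.58; balance after payment $16,337.13.
Month 7: interest $176.99; balance after payment $16,001.80.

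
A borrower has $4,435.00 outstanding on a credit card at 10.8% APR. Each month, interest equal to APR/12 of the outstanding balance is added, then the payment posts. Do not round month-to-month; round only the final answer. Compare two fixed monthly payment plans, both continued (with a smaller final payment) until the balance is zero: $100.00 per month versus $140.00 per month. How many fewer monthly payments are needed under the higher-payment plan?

Monthly rate r = 10.8%/12 = 0.9% = 0.009.
At $100.00/mo: n = ⌈−ln(1 − rB₀/P)/ln(1+r)⌉ = 57 payments (last $85.60); total interest = total paid − $4,435.00 = $1,250.60.
At $140.00/mo: 38 payments (last $64.41); total interest $809.41.
Payments saved = 57 − 38 = 19.

19 fewer payments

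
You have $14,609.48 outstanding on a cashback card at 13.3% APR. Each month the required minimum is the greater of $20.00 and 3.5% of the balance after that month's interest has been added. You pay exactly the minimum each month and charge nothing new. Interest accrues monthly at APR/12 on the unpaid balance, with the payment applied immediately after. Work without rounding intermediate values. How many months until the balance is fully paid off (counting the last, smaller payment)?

Monthly rate r = 13.3%/12 = 1.10833% = 0.0110833.
While 3.5% of the post-interest balance exceeds $20.00, each month B ← (B·(1+r))·(1 − 0.035), i.e. B shrinks by the factor (1+r)·0.965 = 0.9757.
This holds for months 1–133. Entering month 134 the balance is $553.90; 3.5% of the post-interest balance is now below $20.00, so the flat $20.00 minimum applies from here.
From month 134 a fixed $20.00 at rate r clears $553.90 in 34 more payments. Total: 133 + 34 = 167 months.

167 months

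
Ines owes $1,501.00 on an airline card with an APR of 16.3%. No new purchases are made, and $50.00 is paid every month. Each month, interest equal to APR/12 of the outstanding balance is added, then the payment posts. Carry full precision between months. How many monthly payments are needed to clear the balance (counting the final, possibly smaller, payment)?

Monthly rate r = 16.3%/12 = 1.35833% = 0.0135833.
Recurrence: B ← B·(1+r) − $50.00.
Month 1: interest $20.39; balance after payment $1,471.39.
Month 2: interest $19.99; balance after payment $1,441.37.
Closed form: n = −ln(1 − rB₀/P)/ln(1+r) = −ln(0.59223)/ln(1.01358) ≈ 38.828, so the balance reaches zero during payment 39.

39 months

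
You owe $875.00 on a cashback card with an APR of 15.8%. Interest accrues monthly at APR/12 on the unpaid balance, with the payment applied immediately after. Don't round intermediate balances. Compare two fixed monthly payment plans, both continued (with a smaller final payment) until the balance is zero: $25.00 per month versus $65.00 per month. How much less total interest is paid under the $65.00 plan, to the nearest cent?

$211.15

Monthly rate r = 15.8%/12 = 1.31667% = 0.0131667.
At $25.00/mo: n = ⌈−ln(1 − rB₀/P)/ln(1+r)⌉ = 48 payments (last $5.64); total interest = total paid − $875.00 = $305.64.
At $65.00/mo: 15 payments (last $59.49); total interest $94.49.
Interest saved = $305.64 − $94.49 = $211.15.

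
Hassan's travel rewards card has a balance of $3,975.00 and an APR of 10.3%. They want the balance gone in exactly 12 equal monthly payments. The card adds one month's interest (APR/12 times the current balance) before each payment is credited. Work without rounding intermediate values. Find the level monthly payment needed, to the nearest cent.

Monthly rate r = 10.3%/12 = 0.858333% = 0.00858333.
Level-payment amortization: P = B₀·r / (1 − (1+r)^(−n)) = 3975.00·0.00858333 / (1 − 1.00858^(−12)).
Denominator 1 − (1+r)^(−12) = 0.097476429.
P = 34.1187 / 0.097476429 ≈ 350.02.

$350.02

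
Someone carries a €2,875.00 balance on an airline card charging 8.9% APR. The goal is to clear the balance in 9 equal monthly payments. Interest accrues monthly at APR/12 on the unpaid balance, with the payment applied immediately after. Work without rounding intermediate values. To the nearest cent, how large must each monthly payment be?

€331.41

Monthly rate r = 8.9%/12 = 0.741667% = 0.00741667.
Level-payment amortization: P = B₀·r / (1 − (1+r)^(−n)) = 2875.00·0.00741667 / (1 − 1.00742^(−9)).
Denominator 1 − (1+r)^(−9) = 0.0643405329.
P = 21.3229 / 0.0643405329 ≈ 331.41.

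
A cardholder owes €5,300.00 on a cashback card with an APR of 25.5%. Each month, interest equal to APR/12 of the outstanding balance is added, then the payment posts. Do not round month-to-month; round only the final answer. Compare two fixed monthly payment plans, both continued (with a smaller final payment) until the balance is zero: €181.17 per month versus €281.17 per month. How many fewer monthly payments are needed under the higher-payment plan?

Monthly rate r = 25.5%/12 = 2.125% = 0.02125.
At €181.17/mo: n = ⌈−ln(1 − rB₀/P)/ln(1+r)⌉ = 47 payments (last €40.71); total interest = total paid − €5,300.00 = €3,074.53.
At €281.17/mo: 25 payments (last €95.60); total interest €1,543.68.
Payments saved = 47 − 25 = 22.

22 fewer payments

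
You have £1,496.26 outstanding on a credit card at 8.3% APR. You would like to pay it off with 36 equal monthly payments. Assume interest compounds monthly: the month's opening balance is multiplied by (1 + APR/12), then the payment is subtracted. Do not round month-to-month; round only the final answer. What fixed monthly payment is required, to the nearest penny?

£47.09

Monthly rate r = 8.3%/12 = 0.691667% = 0.00691667.
Level-payment amortization: P = B₀·r / (1 − (1+r)^(−n)) = 1496.26·0.00691667 / (1 − 1.00692^(−36)).
Denominator 1 − (1+r)^(−36) = 0.219751504.
P = 10.3491 / 0.219751504 ≈ 47.09.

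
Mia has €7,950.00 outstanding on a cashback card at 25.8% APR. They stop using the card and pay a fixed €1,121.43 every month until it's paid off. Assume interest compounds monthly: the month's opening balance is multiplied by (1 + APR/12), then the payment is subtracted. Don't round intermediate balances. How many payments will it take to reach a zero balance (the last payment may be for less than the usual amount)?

Monthly rate r = 25.8%/12 = 2.15% = 0.0215.
Recurrence: B ← B·(1+r) − €1,121.43.
Month 1: interest €170.93; balance after payment €6,999.49.
Month 2: interest €150.49; balance after payment €6,028.55.
Closed form: n = −ln(1 − rB₀/P)/ln(1+r) = −ln(0.84758)/ln(1.0215) ≈ 7.774, so the balance reaches zero during payment 8.

8 payments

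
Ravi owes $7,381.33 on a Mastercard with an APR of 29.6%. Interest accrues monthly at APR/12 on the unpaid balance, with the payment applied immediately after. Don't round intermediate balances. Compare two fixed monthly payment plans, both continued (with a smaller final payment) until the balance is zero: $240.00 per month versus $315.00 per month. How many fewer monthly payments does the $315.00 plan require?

23 fewer payments

Monthly rate r = 29.6%/12 = 2.46667% = 0.0246667.
At $240.00/mo: n = ⌈−ln(1 − rB₀/P)/ln(1+r)⌉ = 59 payments (last $80.88); total interest = total paid − $7,381.33 = $6,619.55.
At $315.00/mo: 36 payments (last $129.08); total interest $3,772.75.
Payments saved = 59 − 36 = 23.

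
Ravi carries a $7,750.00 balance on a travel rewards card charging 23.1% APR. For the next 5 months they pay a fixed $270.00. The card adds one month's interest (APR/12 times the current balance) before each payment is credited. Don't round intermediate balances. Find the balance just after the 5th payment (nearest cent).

Monthly rate r = 23.1%/12 = 1.925% = 0.01925.
Each month: B ← B·(1+r) − $270.00.
Month 1: interest $149.19; balance after payment $7,629.19.
Month 2: interest $146.86; balance after payment $7,506.05.
Month 3: interest $144.49; balance after payment $7,380.54.
Month 4: interest $142.08; balance after payment $7,252.62.
Month 5: interest $139.61; balance after payment $7,122.23.

$7,122.23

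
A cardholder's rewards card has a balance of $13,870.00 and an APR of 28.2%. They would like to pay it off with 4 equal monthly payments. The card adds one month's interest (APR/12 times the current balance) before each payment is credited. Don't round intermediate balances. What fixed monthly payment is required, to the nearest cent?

Monthly rate r = 28.2%/12 = 2.35% = 0.0235.
Level-payment amortization: P = B₀·r / (1 − (1+r)^(−n)) = 13870.00·0.0235 / (1 − 1.0235^(−4)).
Denominator 1 − (1+r)^(−4) = 0.0887267709.
P = 325.945 / 0.0887267709 ≈ 3673.58.

$3,673.58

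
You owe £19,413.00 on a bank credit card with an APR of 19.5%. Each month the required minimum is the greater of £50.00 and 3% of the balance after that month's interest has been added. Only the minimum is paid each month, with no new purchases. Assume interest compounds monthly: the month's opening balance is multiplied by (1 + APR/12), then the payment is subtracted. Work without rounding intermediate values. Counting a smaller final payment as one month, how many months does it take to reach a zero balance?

220 months

Monthly rate r = 19.5%/12 = 1.625% = 0.01625.
While 3% of the post-interest balance exceeds £50.00, each month B ← (B·(1+r))·(1 − 0.03), i.e. B shrinks by the factor (1+r)·0.97 = 0.98576.
This holds for months 1–173. Entering month 174 the balance is £1,624.42; 3% of the post-interest balance is now below £50.00, so the flat £50.00 minimum applies from here.
From month 174 a fixed £50.00 at rate r clears £1,624.42 in 47 more payments. Total: 173 + 47 = 220 months.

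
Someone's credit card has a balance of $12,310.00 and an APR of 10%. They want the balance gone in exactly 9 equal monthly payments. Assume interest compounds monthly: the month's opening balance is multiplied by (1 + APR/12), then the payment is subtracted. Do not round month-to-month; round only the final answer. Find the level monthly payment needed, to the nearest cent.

$1,425.40

Monthly rate r = 10%/12 = 0.833333% = 0.00833333.
Level-payment amortization: P = B₀·r / (1 − (1+r)^(−n)) = 12310.00·0.00833333 / (1 − 1.00833^(−9)).
Denominator 1 − (1+r)^(−9) = 0.0719681497.
P = 102.583 / 0.0719681497 ≈ 1425.40.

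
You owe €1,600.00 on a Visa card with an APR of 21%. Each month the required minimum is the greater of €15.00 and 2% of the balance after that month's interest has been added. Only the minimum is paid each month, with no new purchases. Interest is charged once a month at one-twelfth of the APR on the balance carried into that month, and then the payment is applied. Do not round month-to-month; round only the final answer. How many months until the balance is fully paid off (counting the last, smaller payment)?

385 months

Monthly rate r = 21%/12 = 1.75% = 0.0175.
While 2% of the post-interest balance exceeds €15.00, each month B ← (B·(1+r))·(1 − 0.02), i.e. B shrinks by the factor (1+r)·0.98 = 0.99715.
This holds for months 1–272. Entering month 273 the balance is €736.16; 2% of the post-interest balance is now below €15.00, so the flat €15.00 minimum applies from here.
From month 273 a fixed €15.00 at rate r clears €736.16 in 113 more payments. Total: 272 + 113 = 385 months.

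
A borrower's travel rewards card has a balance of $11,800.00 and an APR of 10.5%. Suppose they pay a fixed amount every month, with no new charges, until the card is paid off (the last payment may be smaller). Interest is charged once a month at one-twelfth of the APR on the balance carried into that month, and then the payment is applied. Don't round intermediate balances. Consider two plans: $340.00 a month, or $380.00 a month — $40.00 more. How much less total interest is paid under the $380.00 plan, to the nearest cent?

Monthly rate r = 10.5%/12 = 0.875% = 0.00875.
At $340.00/mo: n = ⌈−ln(1 − rB₀/P)/ln(1+r)⌉ = 42 payments (last $185.80); total interest = total paid − $11,800.00 = $2,325.80.
At $380.00/mo: 37 payments (last $149.87); total interest $2,029.87.
Interest saved = $2,325.80 − $2,029.87 = $295.93.

$295.93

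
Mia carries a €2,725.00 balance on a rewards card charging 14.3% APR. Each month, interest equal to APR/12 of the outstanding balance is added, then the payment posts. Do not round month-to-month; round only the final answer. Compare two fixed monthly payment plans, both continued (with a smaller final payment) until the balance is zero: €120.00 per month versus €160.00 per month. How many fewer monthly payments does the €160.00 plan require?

7 fewer payments

Monthly rate r = 14.3%/12 = 1.19167% = 0.0119167.
At €120.00/mo: n = ⌈−ln(1 − rB₀/P)/ln(1+r)⌉ = 27 payments (last €76.56); total interest = total paid − €2,725.00 = €471.56.
At €160.00/mo: 20 payments (last €23.98); total interest €338.98.
Payments saved = 27 − 20 = 7.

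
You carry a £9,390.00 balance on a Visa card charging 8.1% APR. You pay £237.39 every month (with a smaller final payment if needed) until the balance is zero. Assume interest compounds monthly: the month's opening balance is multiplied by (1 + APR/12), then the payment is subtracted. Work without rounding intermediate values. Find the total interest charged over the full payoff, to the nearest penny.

£1,570.61

Monthly rate r = 8.1%/12 = 0.675% = 0.00675.
Payoff takes n = ⌈−ln(1 − rB₀/P)/ln(1+r)⌉ = ⌈46.171⌉ = 47 payments; the last is £40.67.
Total paid = 46·£237.39 + £40.67 = £10,960.61.
Total interest = total paid − principal = £10,960.61 − £9,390.00 = £1,570.61.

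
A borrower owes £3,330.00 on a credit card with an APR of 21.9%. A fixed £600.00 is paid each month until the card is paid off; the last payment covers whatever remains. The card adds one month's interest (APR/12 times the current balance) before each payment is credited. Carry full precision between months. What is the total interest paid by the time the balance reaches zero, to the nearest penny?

Monthly rate r = 21.9%/12 = 1.825% = 0.01825.
Payoff takes n = ⌈−ln(1 − rB₀/P)/ln(1+r)⌉ = ⌈5.905⌉ = 6 payments; the last is £543.38.
Total paid = 5·£600.00 + £543.38 = £3,543.38.
Total interest = total paid − principal = £3,543.38 − £3,330.00 = £213.38.

£213.38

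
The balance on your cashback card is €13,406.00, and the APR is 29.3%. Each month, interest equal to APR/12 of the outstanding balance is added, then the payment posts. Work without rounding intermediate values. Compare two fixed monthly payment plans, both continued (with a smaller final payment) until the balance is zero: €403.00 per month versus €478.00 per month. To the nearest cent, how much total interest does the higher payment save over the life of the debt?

€5,065.16

Monthly rate r = 29.3%/12 = 2.44167% = 0.0244167.
At €403.00/mo: n = ⌈−ln(1 − rB₀/P)/ln(1+r)⌉ = 70 payments (last €135.43); total interest = total paid − €13,406.00 = €14,536.43.
At €478.00/mo: 48 payments (last €411.27); total interest €9,471.27.
Interest saved = €14,536.43 − €9,471.27 = €5,065.16.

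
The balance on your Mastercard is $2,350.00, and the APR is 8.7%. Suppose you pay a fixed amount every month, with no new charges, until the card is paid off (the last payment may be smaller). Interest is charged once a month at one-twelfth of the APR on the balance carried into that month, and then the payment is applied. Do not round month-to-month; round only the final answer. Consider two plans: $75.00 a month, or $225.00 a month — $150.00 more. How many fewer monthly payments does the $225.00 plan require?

Monthly rate r = 8.7%/12 = 0.725% = 0.00725.
At $75.00/mo: n = ⌈−ln(1 − rB₀/P)/ln(1+r)⌉ = 36 payments (last $50.49); total interest = total paid − $2,350.00 = $325.49.
At $225.00/mo: 11 payments (last $202.66); total interest $102.66.
Payments saved = 36 − 11 = 25.

25 fewer payments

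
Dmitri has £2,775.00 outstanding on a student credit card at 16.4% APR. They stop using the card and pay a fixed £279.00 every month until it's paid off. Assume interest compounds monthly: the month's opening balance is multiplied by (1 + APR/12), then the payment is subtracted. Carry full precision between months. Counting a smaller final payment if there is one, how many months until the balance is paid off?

11 months

Monthly rate r = 16.4%/12 = 1.36667% = 0.0136667.
Recurrence: B ← B·(1+r) − £279.00.
Month 1: interest £37.92; balance after payment £2,533.93.
Month 2: interest £34.63; balance after payment £2,289.56.
Closed form: n = −ln(1 − rB₀/P)/ln(1+r) = −ln(0.86407)/ln(1.01367) ≈ 10.763, so the balance reaches zero during payment 11.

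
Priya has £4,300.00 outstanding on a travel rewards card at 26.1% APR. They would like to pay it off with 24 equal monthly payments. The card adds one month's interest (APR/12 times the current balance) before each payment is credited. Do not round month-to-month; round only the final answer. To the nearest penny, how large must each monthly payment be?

£231.88

Monthly rate r = 26.1%/12 = 2.175% = 0.02175.
Level-payment amortization: P = B₀·r / (1 − (1+r)^(−n)) = 4300.00·0.02175 / (1 − 1.02175^(−24)).
Denominator 1 − (1+r)^(−24) = 0.403337853.
P = 93.525 / 0.403337853 ≈ 231.88.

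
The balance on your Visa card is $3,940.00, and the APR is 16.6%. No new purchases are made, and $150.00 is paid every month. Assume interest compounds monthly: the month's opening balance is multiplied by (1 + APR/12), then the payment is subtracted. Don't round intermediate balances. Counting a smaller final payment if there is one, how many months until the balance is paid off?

Monthly rate r = 16.6%/12 = 1.38333% = 0.0138333.
Recurrence: B ← B·(1+r) − $150.00.
Month 1: interest $54.50; balance after payment $3,844.50.
Month 2: interest $53.18; balance after payment $3,747.69.
Closed form: n = −ln(1 − rB₀/P)/ln(1+r) = −ln(0.63664)/ln(1.01383) ≈ 32.867, so the balance reaches zero during payment 33.

33 months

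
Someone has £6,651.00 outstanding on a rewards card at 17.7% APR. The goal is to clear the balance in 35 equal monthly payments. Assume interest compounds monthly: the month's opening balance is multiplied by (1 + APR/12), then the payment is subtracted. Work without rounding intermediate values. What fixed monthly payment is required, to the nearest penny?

Monthly rate r = 17.7%/12 = 1.475% = 0.01475.
Level-payment amortization: P = B₀·r / (1 − (1+r)^(−n)) = 6651.00·0.01475 / (1 − 1.01475^(−35)).
Denominator 1 − (1+r)^(−35) = 0.400991617.
P = 98.1022 / 0.400991617 ≈ 244.65.

£244.65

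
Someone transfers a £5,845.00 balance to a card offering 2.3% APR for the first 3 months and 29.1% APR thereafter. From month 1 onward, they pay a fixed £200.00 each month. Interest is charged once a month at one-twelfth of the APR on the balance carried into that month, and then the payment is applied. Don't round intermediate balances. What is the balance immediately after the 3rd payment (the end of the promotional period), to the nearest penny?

£5,277.52

Promo months 1–3 at r₀ = 2.3%/12 = 0.00191667; months 4+ at r₁ = 29.1%/12 = 0.02425.
After month 3: iterate B ← B·(1+r₀) − £200.00 for 3 months → £5,277.52.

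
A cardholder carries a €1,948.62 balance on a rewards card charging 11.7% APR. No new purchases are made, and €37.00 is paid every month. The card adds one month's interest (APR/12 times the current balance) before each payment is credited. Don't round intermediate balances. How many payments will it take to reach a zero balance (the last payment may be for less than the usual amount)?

75 payments

Monthly rate r = 11.7%/12 = 0.975% = 0.00975.
Recurrence: B ← B·(1+r) − €37.00.
Month 1: interest €19.00; balance after payment €1,930.62.
Month 2: interest €18.82; balance after payment €1,912.44.
Closed form: n = −ln(1 − rB₀/P)/ln(1+r) = −ln(0.48651)/ln(1.00975) ≈ 74.256, so the balance reaches zero during payment 75.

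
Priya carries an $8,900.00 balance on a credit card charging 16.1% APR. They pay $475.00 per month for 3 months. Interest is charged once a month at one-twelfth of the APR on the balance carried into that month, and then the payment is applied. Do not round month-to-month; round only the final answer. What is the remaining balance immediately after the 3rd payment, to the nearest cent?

Monthly rate r = 16.1%/12 = 1.34167% = 0.0134167.
Each month: B ← B·(1+r) − $475.00.
Month 1: interest $119.41; balance after payment $8,544.41.
Month 2: interest $114.64; balance after payment $8,184.05.
Month 3: interest $109.80; balance after payment $7,818.85.

$7,818.85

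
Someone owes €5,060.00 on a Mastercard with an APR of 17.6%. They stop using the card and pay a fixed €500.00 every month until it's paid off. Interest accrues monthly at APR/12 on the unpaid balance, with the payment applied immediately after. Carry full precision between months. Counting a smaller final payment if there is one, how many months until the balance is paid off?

Monthly rate r = 17.6%/12 = 1.46667% = 0.0146667.
Recurrence: B ← B·(1+r) − €500.00.
Month 1: interest €74.21; balance after payment €4,634.21.
Month 2: interest €67.97; balance after payment €4,202.18.
Closed form: n = −ln(1 − rB₀/P)/ln(1+r) = −ln(0.85157)/ln(1.01467) ≈ 11.035, so the balance reaches zero during payment 12.

12 payments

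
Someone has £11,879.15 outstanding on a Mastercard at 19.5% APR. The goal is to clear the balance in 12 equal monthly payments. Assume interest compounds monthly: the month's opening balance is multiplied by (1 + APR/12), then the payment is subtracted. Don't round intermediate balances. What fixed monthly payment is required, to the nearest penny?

£1,097.58

Monthly rate r = 19.5%/12 = 1.625% = 0.01625.
Level-payment amortization: P = B₀·r / (1 − (1+r)^(−n)) = 11879.15·0.01625 / (1 − 1.01625^(−12)).
Denominator 1 − (1+r)^(−12) = 0.175874605.
P = 193.036 / 0.175874605 ≈ 1097.58.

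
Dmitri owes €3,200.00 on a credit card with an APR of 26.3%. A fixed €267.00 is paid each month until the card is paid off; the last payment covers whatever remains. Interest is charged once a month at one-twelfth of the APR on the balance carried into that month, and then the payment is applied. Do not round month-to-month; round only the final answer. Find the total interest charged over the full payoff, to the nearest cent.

Monthly rate r = 26.3%/12 = 2.19167% = 0.0219167.
Payoff takes n = ⌈−ln(1 − rB₀/P)/ln(1+r)⌉ = ⌈14.055⌉ = 15 payments; the last is €14.96.
Total paid = 14·€267.00 + €14.96 = €3,752.96.
Total interest = total paid − principal = €3,752.96 − €3,200.00 = €552.96.

€552.96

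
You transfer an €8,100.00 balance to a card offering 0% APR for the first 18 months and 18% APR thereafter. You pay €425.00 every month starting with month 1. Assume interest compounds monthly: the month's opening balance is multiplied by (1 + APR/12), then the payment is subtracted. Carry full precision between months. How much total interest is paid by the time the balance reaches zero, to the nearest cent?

€7.23

Promo months 1–18 at r₀ = 0%/12 = 0; months 19+ at r₁ = 18%/12 = 0.015.
After month 18 (no interest yet): B = €8,100.00 − 18·€425.00 = €450.00.
Then at r₁ with €425.00/mo: n₂ = −ln(1 − r₁·B/P)/ln(1+r₁) ≈ 1.08 → 2 more payments.
Total paid = 19·€425.00 + €32.23 = €8,107.23; interest = €8,107.23 − €8,100.00 = €7.23.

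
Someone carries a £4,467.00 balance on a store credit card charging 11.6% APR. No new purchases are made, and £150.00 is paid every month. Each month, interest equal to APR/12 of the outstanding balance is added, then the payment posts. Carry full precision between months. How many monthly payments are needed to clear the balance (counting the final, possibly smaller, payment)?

Monthly rate r = 11.6%/12 = 0.966667% = 0.00966667.
Recurrence: B ← B·(1+r) − £150.00.
Month 1: interest £43.18; balance after payment £4,360.18.
Month 2: interest £42.15; balance after payment £4,252.33.
Closed form: n = −ln(1 − rB₀/P)/ln(1+r) = −ln(0.71213)/ln(1.00967) ≈ 35.290, so the balance reaches zero during payment 36.

36 payments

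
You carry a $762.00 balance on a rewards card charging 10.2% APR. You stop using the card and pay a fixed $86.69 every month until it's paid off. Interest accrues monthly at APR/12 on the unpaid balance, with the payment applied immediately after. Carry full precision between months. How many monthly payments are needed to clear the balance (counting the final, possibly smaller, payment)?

10 months

Monthly rate r = 10.2%/12 = 0.85% = 0.0085.
Recurrence: B ← B·(1+r) − $86.69.
Month 1: interest $6.48; balance after payment $681.79.
Month 2: interest $5.80; balance after payment $600.89.
Closed form: n = −ln(1 − rB₀/P)/ln(1+r) = −ln(0.92529)/ln(1.0085) ≈ 9.174, so the balance reaches zero during payment 10.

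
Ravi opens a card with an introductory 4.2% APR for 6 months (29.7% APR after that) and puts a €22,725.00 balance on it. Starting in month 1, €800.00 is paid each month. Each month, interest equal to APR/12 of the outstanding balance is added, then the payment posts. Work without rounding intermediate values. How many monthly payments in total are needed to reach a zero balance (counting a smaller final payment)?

Promo months 1–6 at r₀ = 4.2%/12 = 0.0035; months 7+ at r₁ = 29.7%/12 = 0.02475.
After month 6: iterate B ← B·(1+r₀) − €800.00 for 6 months → €18,364.22.
Then at r₁ with €800.00/mo: n₂ = −ln(1 − r₁·B/P)/ln(1+r₁) ≈ 34.34 → 35 more payments.

41 payments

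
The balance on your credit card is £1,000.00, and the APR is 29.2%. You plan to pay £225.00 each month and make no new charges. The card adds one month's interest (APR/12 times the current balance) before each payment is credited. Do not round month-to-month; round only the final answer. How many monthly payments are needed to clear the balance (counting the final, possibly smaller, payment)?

5 months

Monthly rate r = 29.2%/12 = 2.43333% = 0.0243333.
Recurrence: B ← B·(1+r) − £225.00.
Month 1: interest £24.33; balance after payment £799.33.
Month 2: interest £19.45; balance after payment £593.78.
Month 3: interest £14.45; balance after payment £383.23.
Month 4: interest £9.33; balance after payment £167.56.
Month 5: interest £4.08; balance after payment £0.00.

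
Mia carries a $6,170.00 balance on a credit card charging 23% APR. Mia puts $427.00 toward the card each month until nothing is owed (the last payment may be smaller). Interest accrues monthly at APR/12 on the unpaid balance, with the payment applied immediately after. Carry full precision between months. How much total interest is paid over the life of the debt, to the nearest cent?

$1,123.69

Monthly rate r = 23%/12 = 1.91667% = 0.0191667.
Payoff takes n = ⌈−ln(1 − rB₀/P)/ln(1+r)⌉ = ⌈17.081⌉ = 18 payments; the last is $34.69.
Total paid = 17·$427.00 + $34.69 = $7,293.69.
Total interest = total paid − principal = $7,293.69 − $6,170.00 = $1,123.69.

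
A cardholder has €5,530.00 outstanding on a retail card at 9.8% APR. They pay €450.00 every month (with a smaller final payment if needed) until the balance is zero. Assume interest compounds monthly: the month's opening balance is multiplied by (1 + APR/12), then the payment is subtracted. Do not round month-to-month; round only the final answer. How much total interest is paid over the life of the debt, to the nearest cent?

Monthly rate r = 9.8%/12 = 0.816667% = 0.00816667.
Payoff takes n = ⌈−ln(1 − rB₀/P)/ln(1+r)⌉ = ⌈13.003⌉ = 14 payments; the last is €1.35.
Total paid = 13·€450.00 + €1.35 = €5,851.35.
Total interest = total paid − principal = €5,851.35 − €5,530.00 = €321.35.

€321.35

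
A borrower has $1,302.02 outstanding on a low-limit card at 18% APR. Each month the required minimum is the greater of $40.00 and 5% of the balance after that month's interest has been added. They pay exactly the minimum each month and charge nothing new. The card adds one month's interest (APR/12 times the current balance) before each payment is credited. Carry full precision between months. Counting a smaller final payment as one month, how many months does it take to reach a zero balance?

Monthly rate r = 18%/12 = 1.5% = 0.015.
While 5% of the post-interest balance exceeds $40.00, each month B ← (B·(1+r))·(1 − 0.05), i.e. B shrinks by the factor (1+r)·0.95 = 0.96425.
This holds for months 1–14. Entering month 15 the balance is $782.12; 5% of the post-interest balance is now below $40.00, so the flat $40.00 minimum applies from here.
From month 15 a fixed $40.00 at rate r clears $782.12 in 24 more payments. Total: 14 + 24 = 38 months.

38 months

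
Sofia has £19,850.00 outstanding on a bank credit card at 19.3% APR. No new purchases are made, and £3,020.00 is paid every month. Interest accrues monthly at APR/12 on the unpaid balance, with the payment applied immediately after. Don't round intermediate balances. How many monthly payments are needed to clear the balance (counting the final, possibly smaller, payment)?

Monthly rate r = 19.3%/12 = 1.60833% = 0.0160833.
Recurrence: B ← B·(1+r) − £3,020.00.
Month 1: interest £319.25; balance after payment £17,149.25.
Month 2: interest £275.82; balance after payment £14,405.07.
Closed form: n = −ln(1 − rB₀/P)/ln(1+r) = −ln(0.89429)/ln(1.01608) ≈ 7.003, so the balance reaches zero during payment 8.

8 payments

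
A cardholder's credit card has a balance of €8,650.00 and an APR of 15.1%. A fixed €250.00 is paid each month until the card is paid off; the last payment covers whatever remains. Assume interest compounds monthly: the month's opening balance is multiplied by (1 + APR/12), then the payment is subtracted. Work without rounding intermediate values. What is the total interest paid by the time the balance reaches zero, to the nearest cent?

€2,778.08

Monthly rate r = 15.1%/12 = 1.25833% = 0.0125833.
Payoff takes n = ⌈−ln(1 − rB₀/P)/ln(1+r)⌉ = ⌈45.711⌉ = 46 payments; the last is €178.08.
Total paid = 45·€250.00 + €178.08 = €11,428.08.
Total interest = total paid − principal = €11,428.08 − €8,650.00 = €2,778.08.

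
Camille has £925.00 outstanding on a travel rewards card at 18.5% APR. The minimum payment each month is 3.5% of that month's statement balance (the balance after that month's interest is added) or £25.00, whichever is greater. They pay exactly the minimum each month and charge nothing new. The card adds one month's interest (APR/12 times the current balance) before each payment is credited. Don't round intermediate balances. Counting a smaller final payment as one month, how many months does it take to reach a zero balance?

51 months

Monthly rate r = 18.5%/12 = 1.54167% = 0.0154167.
While 3.5% of the post-interest balance exceeds £25.00, each month B ← (B·(1+r))·(1 − 0.035), i.e. B shrinks by the factor (1+r)·0.965 = 0.97988.
This holds for months 1–14. Entering month 15 the balance is £695.90; 3.5% of the post-interest balance is now below £25.00, so the flat £25.00 minimum applies from here.
From month 15 a fixed £25.00 at rate r clears £695.90 in 37 more payments. Total: 14 + 37 = 51 months.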